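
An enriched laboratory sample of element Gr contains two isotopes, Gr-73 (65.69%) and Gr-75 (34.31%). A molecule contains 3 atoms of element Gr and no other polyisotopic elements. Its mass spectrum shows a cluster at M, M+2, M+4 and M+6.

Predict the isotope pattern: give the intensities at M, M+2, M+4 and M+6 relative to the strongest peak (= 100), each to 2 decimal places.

63.82 : 100.00 : 52.23 : 9.09

Each Gr atom is independently Gr-73 (p = 0.6569) or Gr-75 (q = 0.3431); the cluster is the binomial expansion (p + q)^3.
P(M) = 0.6569^3 = 0.283464
P(M+2) = 3 × 0.6569^2 × 0.3431^1 = 0.444161
P(M+4) = 3 × 0.6569^1 × 0.3431^2 = 0.231986
P(M+6) = 0.3431^3 = 0.040389
The M+2 peak is largest (0.444161); scaling to 100 gives 63.82 : 100.00 : 52.23 : 9.09.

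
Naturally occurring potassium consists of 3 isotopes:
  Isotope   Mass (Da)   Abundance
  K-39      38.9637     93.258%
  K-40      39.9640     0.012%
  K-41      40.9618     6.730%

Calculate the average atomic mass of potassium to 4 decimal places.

39.0983 Da

Average mass = Σ (abundance × isotope mass) = 0.93258 × 38.9637 + 0.00012 × 39.9640 + 0.06730 × 40.9618
= 36.33677 + 0.00480 + 2.75673 = 39.09830 Da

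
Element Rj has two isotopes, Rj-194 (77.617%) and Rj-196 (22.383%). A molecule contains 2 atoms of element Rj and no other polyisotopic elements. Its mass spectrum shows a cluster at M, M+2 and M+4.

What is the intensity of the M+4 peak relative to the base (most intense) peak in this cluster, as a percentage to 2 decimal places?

8.32%

Binomial terms of (0.77617 + 0.22383)^2: M 0.6024, M+2 0.3475, M+4 0.0501 → M is the base peak.
P(M) = C(2,0) × 0.77617^2 × 0.22383^0 = 1 × 0.60243987 × 1.0000 = 0.602440 (base)
P(M+4) = C(2,2) × 0.77617^0 × 0.22383^2 = 1 × 1.0000 × 0.05009987 = 0.050100
Relative intensity = 0.050100 / 0.602440 × 100 = 8.32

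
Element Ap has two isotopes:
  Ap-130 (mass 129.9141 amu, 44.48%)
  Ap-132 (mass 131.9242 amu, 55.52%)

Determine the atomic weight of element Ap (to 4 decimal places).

131.0301 amu

Ar = Σ fᵢ·mᵢ = 0.4448 × 129.9141 + 0.5552 × 131.9242
= 57.78579 + 73.24432 = 131.03011 amu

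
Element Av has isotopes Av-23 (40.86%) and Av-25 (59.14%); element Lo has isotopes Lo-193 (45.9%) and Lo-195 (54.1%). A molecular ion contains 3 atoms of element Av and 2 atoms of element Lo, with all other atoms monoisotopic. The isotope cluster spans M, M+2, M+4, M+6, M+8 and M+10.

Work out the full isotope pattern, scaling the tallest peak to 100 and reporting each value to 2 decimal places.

Element Av pattern (n=3): 0.06821739 : 0.29620972 : 0.4287284 : 0.20684449
Element Lo pattern (n=2): 0.210681 : 0.496638 : 0.292681
Convolve the two distributions (both contribute in 2-u steps):
  M: 0.06821739×0.210681 = 0.014372
  M+2: 0.06821739×0.496638 + 0.29620972×0.210681 = 0.096285
  M+4: 0.06821739×0.292681 + 0.29620972×0.496638 + 0.4287284×0.210681 = 0.257400
  M+6: 0.29620972×0.292681 + 0.4287284×0.496638 + 0.20684449×0.210681 = 0.343196
  M+8: 0.4287284×0.292681 + 0.20684449×0.496638 = 0.228207
  M+10: 0.20684449×0.292681 = 0.060539
Scale to base peak (0.343196) = 100: 4.19 : 28.06 : 75.00 : 100.00 : 66.49 : 17.64

4.19 : 28.06 : 75.00 : 100.00 : 66.49 : 17.64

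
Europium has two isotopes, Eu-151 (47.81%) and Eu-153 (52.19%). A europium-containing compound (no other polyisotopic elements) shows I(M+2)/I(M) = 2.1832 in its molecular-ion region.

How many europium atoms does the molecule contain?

For n independent Eu atoms, I(M+2)/I(M) = n · (abundance Eu-153) / (abundance Eu-151) = n · 0.5219/0.4781.
n = 2.1832 × 0.4781/0.5219 = 2.00 ≈ 2

2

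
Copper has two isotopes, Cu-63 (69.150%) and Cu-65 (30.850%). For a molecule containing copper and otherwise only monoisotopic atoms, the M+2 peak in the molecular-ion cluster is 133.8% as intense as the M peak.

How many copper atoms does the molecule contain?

3

With n Cu atoms, P(M+2)/P(M) = C(n,1)·p^(n−1)q / p^n = n·q/p = n · 0.30850/0.69150.
n = 1.338 × 0.69150/0.30850 = 3.00 ≈ 3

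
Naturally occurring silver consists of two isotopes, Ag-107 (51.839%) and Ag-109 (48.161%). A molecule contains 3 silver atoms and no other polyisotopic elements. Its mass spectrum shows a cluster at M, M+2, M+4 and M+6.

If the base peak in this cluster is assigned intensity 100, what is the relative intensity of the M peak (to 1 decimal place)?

35.9

Binomial terms of (0.51839 + 0.48161)^3: M 0.1393, M+2 0.3883, M+4 0.3607, M+6 0.1117 → M+2 is the base peak.
P(M+2) = C(3,1) × 0.51839^2 × 0.48161^1 = 3 × 0.26872819 × 0.48161 = 0.388267 (base)
P(M) = C(3,0) × 0.51839^3 × 0.48161^0 = 1 × 0.13930601 × 1.0000 = 0.139306
Relative intensity = 0.139306 / 0.388267 × 100 = 35.9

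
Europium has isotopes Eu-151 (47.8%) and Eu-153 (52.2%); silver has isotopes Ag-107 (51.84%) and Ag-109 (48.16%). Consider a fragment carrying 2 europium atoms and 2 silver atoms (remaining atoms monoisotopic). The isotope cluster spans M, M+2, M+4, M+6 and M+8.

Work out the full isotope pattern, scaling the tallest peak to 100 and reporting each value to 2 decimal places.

Europium pattern (n=2): 0.228484 : 0.499032 : 0.272484
Silver pattern (n=2): 0.26873856 : 0.49932288 : 0.23193856
Convolve the two distributions (both contribute in 2-u steps):
  M: 0.228484×0.26873856 = 0.061402
  M+2: 0.228484×0.49932288 + 0.499032×0.26873856 = 0.248196
  M+4: 0.228484×0.23193856 + 0.499032×0.49932288 + 0.272484×0.26873856 = 0.375399
  M+6: 0.499032×0.23193856 + 0.272484×0.49932288 = 0.251802
  M+8: 0.272484×0.23193856 = 0.063200
Scale to base peak (0.375399) = 100: 16.36 : 66.12 : 100.00 : 67.08 : 16.84

16.36 : 66.12 : 100.00 : 67.08 : 16.84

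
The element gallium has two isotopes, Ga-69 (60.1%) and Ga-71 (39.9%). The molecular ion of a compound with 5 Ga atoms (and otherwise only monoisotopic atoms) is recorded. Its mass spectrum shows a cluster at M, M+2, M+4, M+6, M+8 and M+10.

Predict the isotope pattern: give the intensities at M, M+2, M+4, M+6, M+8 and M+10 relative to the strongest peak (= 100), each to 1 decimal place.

22.7 : 75.3 : 100.0 : 66.4 : 22.0 : 2.9

Expanding (0.601 + 0.399)^5:
P(M) = 0.601^5 = 0.078410
P(M+2) = 5 × 0.601^4 × 0.399^1 = 0.260280
P(M+4) = 10 × 0.601^3 × 0.399^2 = 0.345596
P(M+6) = 10 × 0.601^2 × 0.399^3 = 0.229439
P(M+8) = 5 × 0.601^1 × 0.399^4 = 0.076162
P(M+10) = 0.399^5 = 0.010113
The M+4 peak is largest (0.345596); scaling to 100 gives 22.7 : 75.3 : 100.0 : 66.4 : 22.0 : 2.9.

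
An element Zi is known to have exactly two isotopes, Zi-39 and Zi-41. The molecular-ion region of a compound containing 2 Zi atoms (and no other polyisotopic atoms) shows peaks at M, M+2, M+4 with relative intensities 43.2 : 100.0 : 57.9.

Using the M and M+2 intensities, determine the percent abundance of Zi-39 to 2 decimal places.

Let p = fractional abundance of Zi-39. I(M+2)/I(M) = [C(2,1)·p^1·(1−p)] / p^2 = 2·(1−p)/p = 100.0/43.2 = 2.3148
(1−p)/p = 2.3148/2 = 1.1574  ⇒  p = 1/(1 + 1.1574) = 0.4635
Zi-39: 46.35%, Zi-41: 53.65%.

46.35%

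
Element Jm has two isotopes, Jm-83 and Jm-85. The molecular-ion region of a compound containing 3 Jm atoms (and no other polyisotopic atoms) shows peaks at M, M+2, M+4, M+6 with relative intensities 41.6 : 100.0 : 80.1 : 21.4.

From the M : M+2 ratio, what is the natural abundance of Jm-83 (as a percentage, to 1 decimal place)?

55.5%

Write p for the Jm-83 fraction. I(M+2)/I(M) = [C(3,1)·p^2·(1−p)] / p^3 = 3·(1−p)/p = 100.0/41.6 = 2.4038
(1−p)/p = 2.4038/3 = 0.8013  ⇒  p = 1/(1 + 0.8013) = 0.5552
Jm-83: 55.5%, Jm-85: 44.5%.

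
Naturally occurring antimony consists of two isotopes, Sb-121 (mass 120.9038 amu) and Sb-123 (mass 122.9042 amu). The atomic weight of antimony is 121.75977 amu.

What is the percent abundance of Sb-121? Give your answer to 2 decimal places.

Writing the weighted mean with unknown fraction x of Sb-121:
120.9038·x + 122.9042·(1 − x) = 121.75977
(120.9038 − 122.9042)·x = 121.75977 − 122.9042
x = -1.14443 / -2.0004 = 0.57210 → 57.21% Sb-121, 42.79% Sb-123.

57.21%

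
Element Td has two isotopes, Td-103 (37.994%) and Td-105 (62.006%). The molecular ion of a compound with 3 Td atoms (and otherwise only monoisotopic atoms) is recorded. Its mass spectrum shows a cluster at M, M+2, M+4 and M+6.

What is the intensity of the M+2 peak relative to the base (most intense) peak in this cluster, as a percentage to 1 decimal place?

61.3%

(0.37994 + 0.62006)^3 gives M 0.0548, M+2 0.2685, M+4 0.4382, M+6 0.2384; the largest is M+4.
P(M+4) = C(3,2) × 0.37994^1 × 0.62006^2 = 3 × 0.37994 × 0.3844744 = 0.438232 (base)
P(M+2) = C(3,1) × 0.37994^2 × 0.62006^1 = 3 × 0.1443544 × 0.62006 = 0.268525
Relative intensity = 0.268525 / 0.438232 × 100 = 61.3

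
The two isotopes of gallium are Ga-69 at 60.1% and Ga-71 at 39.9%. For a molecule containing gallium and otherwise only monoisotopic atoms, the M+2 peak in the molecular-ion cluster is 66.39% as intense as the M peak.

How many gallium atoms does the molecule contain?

1

The M+2/M ratio from n Ga atoms is n · q/p = n · 0.399/0.601.
n = 0.6639 × 0.601/0.399 = 1.00 ≈ 1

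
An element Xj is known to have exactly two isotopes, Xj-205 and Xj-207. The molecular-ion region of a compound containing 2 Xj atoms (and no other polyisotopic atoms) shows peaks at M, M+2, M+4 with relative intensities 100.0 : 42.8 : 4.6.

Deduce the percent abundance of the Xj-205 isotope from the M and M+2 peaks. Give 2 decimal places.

82.37%

Write p for the Xj-205 fraction. I(M+2)/I(M) = [C(2,1)·p^1·(1−p)] / p^2 = 2·(1−p)/p = 42.8/100.0 = 0.4280
(1−p)/p = 0.4280/2 = 0.2140  ⇒  p = 1/(1 + 0.2140) = 0.8237
Xj-205: 82.37%, Xj-207: 17.63%.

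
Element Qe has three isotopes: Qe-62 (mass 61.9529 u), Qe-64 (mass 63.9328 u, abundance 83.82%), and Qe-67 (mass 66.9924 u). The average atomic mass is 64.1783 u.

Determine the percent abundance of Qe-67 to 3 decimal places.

Let x and y be the fractions of Qe-62 and Qe-67. Then x + y = 1 − 0.8382 = 0.1618 and 61.9529x + 66.9924y = 64.1783 − 0.8382×63.9328 = 10.58982704.
Substituting: 61.9529x + 66.9924(0.1618 − x) = 10.58982704
(61.9529 − 66.9924)x = -0.24954328  ⇒  x = 0.04952, y = 0.11228
Qe-62: 4.952%, Qe-67: 11.228%.

11.228%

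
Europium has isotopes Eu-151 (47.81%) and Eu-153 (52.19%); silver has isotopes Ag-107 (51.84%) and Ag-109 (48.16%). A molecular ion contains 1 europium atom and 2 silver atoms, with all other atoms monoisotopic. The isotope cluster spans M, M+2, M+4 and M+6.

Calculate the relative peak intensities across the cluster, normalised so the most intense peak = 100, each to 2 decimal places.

33.90 : 100.00 : 98.02 : 31.94

Europium pattern (n=1): 0.4781 : 0.5219
Silver pattern (n=2): 0.26873856 : 0.49932288 : 0.23193856
Convolve the two distributions (both contribute in 2-u steps):
  M: 0.4781×0.26873856 = 0.128484
  M+2: 0.4781×0.49932288 + 0.5219×0.26873856 = 0.378981
  M+4: 0.4781×0.23193856 + 0.5219×0.49932288 = 0.371486
  M+6: 0.5219×0.23193856 = 0.121049
Scale to base peak (0.378981) = 100: 33.90 : 100.00 : 98.02 : 31.94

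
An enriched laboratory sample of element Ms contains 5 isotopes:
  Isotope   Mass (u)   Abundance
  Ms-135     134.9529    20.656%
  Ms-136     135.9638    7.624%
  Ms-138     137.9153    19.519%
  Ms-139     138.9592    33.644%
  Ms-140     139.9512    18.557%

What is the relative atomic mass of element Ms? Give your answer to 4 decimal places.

Weight each isotope mass by its fractional abundance: 0.20656 × 134.9529 + 0.07624 × 135.9638 + 0.19519 × 137.9153 + 0.33644 × 138.9592 + 0.18557 × 139.9512
= 27.87587 + 10.36588 + 26.91969 + 46.75143 + 25.97074 = 137.88361 u

137.8836 u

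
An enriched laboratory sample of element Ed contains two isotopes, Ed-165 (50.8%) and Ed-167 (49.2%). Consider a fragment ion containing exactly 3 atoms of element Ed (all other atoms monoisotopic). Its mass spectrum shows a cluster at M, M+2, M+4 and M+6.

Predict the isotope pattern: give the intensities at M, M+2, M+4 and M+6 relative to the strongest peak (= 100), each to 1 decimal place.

34.4 : 100.0 : 96.9 : 31.3

The 3 Ed atoms are independent, so intensities follow the terms of (0.508 + 0.492)^3.
P(M) = 0.508^3 = 0.131097
P(M+2) = 3 × 0.508^2 × 0.492^1 = 0.380902
P(M+4) = 3 × 0.508^1 × 0.492^2 = 0.368906
P(M+6) = 0.492^3 = 0.119095
The M+2 peak is largest (0.380902); scaling to 100 gives 34.4 : 100.0 : 96.9 : 31.3.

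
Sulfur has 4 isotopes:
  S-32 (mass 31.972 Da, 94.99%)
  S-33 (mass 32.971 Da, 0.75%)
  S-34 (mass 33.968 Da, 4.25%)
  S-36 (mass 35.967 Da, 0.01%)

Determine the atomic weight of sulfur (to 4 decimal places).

32.0647 Da

Ar = Σ fᵢ·mᵢ = 0.9499 × 31.972 + 0.0075 × 32.971 + 0.0425 × 33.968 + 0.0001 × 35.967
= 30.37020 + 0.24728 + 1.44364 + 0.00360 = 32.06472 Da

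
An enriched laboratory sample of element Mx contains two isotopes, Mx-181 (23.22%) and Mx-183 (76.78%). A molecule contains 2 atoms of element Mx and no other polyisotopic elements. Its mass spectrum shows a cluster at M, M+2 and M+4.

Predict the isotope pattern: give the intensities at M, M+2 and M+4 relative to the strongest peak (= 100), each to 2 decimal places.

The 2 Mx atoms are independent, so intensities follow the terms of (0.2322 + 0.7678)^2.
P(M) = 0.2322^2 = 0.053917
P(M+2) = 2 × 0.2322^1 × 0.7678^1 = 0.356566
P(M+4) = 0.7678^2 = 0.589517
The M+4 peak is largest (0.589517); scaling to 100 gives 9.15 : 60.48 : 100.00.

9.15 : 60.48 : 100.00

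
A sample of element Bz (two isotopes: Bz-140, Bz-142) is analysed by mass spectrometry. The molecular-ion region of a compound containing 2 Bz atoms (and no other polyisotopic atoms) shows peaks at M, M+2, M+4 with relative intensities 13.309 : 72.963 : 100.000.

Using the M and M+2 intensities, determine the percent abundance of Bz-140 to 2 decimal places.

Write p for the Bz-140 fraction. I(M+2)/I(M) = [C(2,1)·p^1·(1−p)] / p^2 = 2·(1−p)/p = 72.963/13.309 = 5.4822
(1−p)/p = 5.4822/2 = 2.7411  ⇒  p = 1/(1 + 2.7411) = 0.2673
Bz-140: 26.73%, Bz-142: 73.27%.

26.73%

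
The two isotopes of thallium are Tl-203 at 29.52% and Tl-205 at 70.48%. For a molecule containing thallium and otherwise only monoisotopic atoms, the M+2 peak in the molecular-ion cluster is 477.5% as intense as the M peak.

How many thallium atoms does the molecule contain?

With n Tl atoms, P(M+2)/P(M) = C(n,1)·p^(n−1)q / p^n = n·q/p = n · 0.7048/0.2952.
n = 4.775 × 0.2952/0.7048 = 2.00 ≈ 2

2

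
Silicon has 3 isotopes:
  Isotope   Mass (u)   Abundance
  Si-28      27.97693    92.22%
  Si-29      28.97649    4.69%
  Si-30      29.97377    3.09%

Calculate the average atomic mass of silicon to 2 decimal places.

28.09 u

Weight each isotope mass by its fractional abundance: 0.9222 × 27.97693 + 0.0469 × 28.97649 + 0.0309 × 29.97377
= 25.800325 + 1.358997 + 0.926189 = 28.085511 u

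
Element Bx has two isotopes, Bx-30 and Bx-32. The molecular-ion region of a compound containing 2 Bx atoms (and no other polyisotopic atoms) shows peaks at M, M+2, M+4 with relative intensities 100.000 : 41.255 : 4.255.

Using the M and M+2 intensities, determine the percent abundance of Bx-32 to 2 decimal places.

If p is the fraction of Bx that is Bx-30, then I(M+2)/I(M) = [C(2,1)·p^1·(1−p)] / p^2 = 2·(1−p)/p = 41.255/100.000 = 0.4126
(1−p)/p = 0.4126/2 = 0.2063  ⇒  p = 1/(1 + 0.2063) = 0.8290
Bx-30: 82.90%, Bx-32: 17.10%.

17.10%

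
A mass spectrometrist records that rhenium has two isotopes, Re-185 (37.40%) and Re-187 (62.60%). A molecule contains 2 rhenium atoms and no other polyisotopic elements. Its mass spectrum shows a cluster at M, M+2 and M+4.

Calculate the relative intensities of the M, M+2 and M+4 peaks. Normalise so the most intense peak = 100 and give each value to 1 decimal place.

Each Re atom is independently Re-185 (p = 0.3740) or Re-187 (q = 0.6260); the cluster is the binomial expansion (p + q)^2.
P(M) = 0.3740^2 = 0.139876
P(M+2) = 2 × 0.3740^1 × 0.6260^1 = 0.468248
P(M+4) = 0.6260^2 = 0.391876
The M+2 peak is largest (0.468248); scaling to 100 gives 29.9 : 100.0 : 83.7.

29.9 : 100.0 : 83.7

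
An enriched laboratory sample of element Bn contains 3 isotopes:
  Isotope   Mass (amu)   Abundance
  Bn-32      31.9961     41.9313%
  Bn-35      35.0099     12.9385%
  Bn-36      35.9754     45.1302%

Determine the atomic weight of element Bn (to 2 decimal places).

Weight each isotope mass by its fractional abundance: 0.419313 × 31.9961 + 0.129385 × 35.0099 + 0.451302 × 35.9754
= 13.41638 + 4.52976 + 16.23577 = 34.18191 amu

34.18 amu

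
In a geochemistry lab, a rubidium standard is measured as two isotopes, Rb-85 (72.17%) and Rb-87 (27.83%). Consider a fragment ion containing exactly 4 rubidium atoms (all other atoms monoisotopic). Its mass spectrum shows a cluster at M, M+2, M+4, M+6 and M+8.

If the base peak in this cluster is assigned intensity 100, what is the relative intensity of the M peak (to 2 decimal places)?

Binomial terms of (0.7217 + 0.2783)^4: M 0.2713, M+2 0.4184, M+4 0.2420, M+6 0.0622, M+8 0.0060 → M+2 is the base peak.
P(M+2) = C(4,1) × 0.7217^3 × 0.2783^1 = 4 × 0.37589809 × 0.2783 = 0.418450 (base)
P(M) = C(4,0) × 0.7217^4 × 0.2783^0 = 1 × 0.27128565 × 1.0000 = 0.271286
Relative intensity = 0.271286 / 0.418450 × 100 = 64.83

64.83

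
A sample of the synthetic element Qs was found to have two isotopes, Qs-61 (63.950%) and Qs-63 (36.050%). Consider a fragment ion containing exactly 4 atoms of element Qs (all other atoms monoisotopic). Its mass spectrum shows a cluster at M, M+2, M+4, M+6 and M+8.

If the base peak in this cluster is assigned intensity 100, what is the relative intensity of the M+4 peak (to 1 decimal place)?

Binomial terms of (0.63950 + 0.36050)^4: M 0.1672, M+2 0.3771, M+4 0.3189, M+6 0.1198, M+8 0.0169 → M+2 is the base peak.
P(M+2) = C(4,1) × 0.63950^3 × 0.36050^1 = 4 × 0.26153008 × 0.3605 = 0.377126 (base)
P(M+4) = C(4,2) × 0.63950^2 × 0.36050^2 = 6 × 0.40896025 × 0.12996025 = 0.318891
Relative intensity = 0.318891 / 0.377126 × 100 = 84.6

84.6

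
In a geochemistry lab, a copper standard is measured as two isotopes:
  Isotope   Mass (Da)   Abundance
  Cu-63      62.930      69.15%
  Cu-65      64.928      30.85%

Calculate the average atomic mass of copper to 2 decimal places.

Weight each isotope mass by its fractional abundance: 0.6915 × 62.930 + 0.3085 × 64.928
= 43.5161 + 20.0303 = 63.5464 Da

63.55 Da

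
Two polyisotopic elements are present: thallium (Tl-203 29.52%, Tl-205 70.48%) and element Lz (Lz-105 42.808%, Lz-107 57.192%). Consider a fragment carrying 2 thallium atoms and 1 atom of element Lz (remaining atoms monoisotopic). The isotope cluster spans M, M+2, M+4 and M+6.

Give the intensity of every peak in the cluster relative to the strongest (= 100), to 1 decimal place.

8.3 : 50.6 : 100.0 : 63.0

Thallium pattern (n=2): 0.08714304 : 0.41611392 : 0.49674304
Element Lz pattern (n=1): 0.42808 : 0.57192
Convolve the two distributions (both contribute in 2-u steps):
  M: 0.08714304×0.42808 = 0.037304
  M+2: 0.08714304×0.57192 + 0.41611392×0.42808 = 0.227969
  M+4: 0.41611392×0.57192 + 0.49674304×0.42808 = 0.450630
  M+6: 0.49674304×0.57192 = 0.284097
Scale to base peak (0.450630) = 100: 8.3 : 50.6 : 100.0 : 63.0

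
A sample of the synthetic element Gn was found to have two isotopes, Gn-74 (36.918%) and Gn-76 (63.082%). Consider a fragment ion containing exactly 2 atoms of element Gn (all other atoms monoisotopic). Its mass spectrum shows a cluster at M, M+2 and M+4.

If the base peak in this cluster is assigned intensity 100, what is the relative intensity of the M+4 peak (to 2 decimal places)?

85.44

(0.36918 + 0.63082)^2 gives M 0.1363, M+2 0.4658, M+4 0.3979; the largest is M+2.
P(M+2) = C(2,1) × 0.36918^1 × 0.63082^1 = 2 × 0.36918 × 0.63082 = 0.465772 (base)
P(M+4) = C(2,2) × 0.36918^0 × 0.63082^2 = 1 × 1.0000 × 0.39793387 = 0.397934
Relative intensity = 0.397934 / 0.465772 × 100 = 85.44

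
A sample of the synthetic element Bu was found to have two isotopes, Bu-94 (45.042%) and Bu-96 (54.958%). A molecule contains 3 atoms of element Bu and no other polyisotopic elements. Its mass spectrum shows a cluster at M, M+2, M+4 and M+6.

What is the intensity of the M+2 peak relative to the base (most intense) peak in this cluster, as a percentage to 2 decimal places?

81.96%

Term probabilities: M 0.0914, M+2 0.3345, M+4 0.4081, M+6 0.1660. Base peak = M+4.
P(M+4) = C(3,2) × 0.45042^1 × 0.54958^2 = 3 × 0.45042 × 0.30203818 = 0.408132 (base)
P(M+2) = C(3,1) × 0.45042^2 × 0.54958^1 = 3 × 0.20287818 × 0.54958 = 0.334493
Relative intensity = 0.334493 / 0.408132 × 100 = 81.96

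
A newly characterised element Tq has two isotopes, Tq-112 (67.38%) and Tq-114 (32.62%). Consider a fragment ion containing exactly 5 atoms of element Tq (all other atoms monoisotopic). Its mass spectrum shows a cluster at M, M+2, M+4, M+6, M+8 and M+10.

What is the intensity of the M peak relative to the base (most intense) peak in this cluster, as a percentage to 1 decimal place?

Term probabilities: M 0.1389, M+2 0.3362, M+4 0.3255, M+6 0.1576, M+8 0.0381, M+10 0.0037. Base peak = M+2.
P(M+2) = C(5,1) × 0.6738^4 × 0.3262^1 = 5 × 0.20612185 × 0.3262 = 0.336185 (base)
P(M) = C(5,0) × 0.6738^5 × 0.3262^0 = 1 × 0.1388849 × 1.0000 = 0.138885
Relative intensity = 0.138885 / 0.336185 × 100 = 41.3

41.3%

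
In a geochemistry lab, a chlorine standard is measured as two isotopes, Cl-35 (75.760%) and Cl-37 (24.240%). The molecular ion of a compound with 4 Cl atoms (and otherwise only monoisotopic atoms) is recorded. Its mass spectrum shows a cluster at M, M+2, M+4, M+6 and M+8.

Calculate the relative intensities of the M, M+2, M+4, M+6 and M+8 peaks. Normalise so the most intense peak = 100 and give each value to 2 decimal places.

Expanding (0.75760 + 0.24240)^4:
P(M) = 0.75760^4 = 0.329428
P(M+2) = 4 × 0.75760^3 × 0.24240^1 = 0.421612
P(M+4) = 6 × 0.75760^2 × 0.24240^2 = 0.202347
P(M+6) = 4 × 0.75760^1 × 0.24240^3 = 0.043162
P(M+8) = 0.24240^4 = 0.003452
The M+2 peak is largest (0.421612); scaling to 100 gives 78.14 : 100.00 : 47.99 : 10.24 : 0.82.

78.14 : 100.00 : 47.99 : 10.24 : 0.82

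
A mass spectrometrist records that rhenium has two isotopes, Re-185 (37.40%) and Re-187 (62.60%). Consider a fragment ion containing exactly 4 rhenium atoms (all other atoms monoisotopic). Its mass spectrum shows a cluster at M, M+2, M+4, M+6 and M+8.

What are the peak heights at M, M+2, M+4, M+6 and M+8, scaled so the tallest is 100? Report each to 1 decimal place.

5.3 : 35.7 : 89.6 : 100.0 : 41.8

The 4 Re atoms are independent, so intensities follow the terms of (0.3740 + 0.6260)^4.
P(M) = 0.3740^4 = 0.019565
P(M+2) = 4 × 0.3740^3 × 0.6260^1 = 0.130993
P(M+4) = 6 × 0.3740^2 × 0.6260^2 = 0.328884
P(M+6) = 4 × 0.3740^1 × 0.6260^3 = 0.366990
P(M+8) = 0.6260^4 = 0.153567
The M+6 peak is largest (0.366990); scaling to 100 gives 5.3 : 35.7 : 89.6 : 100.0 : 41.8.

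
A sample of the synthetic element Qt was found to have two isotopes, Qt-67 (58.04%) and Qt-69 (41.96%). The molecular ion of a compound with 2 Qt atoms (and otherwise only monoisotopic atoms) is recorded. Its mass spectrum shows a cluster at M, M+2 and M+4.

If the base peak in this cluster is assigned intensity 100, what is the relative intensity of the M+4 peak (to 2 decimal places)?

36.15

(0.5804 + 0.4196)^2 gives M 0.3369, M+2 0.4871, M+4 0.1761; the largest is M+2.
P(M+2) = C(2,1) × 0.5804^1 × 0.4196^1 = 2 × 0.5804 × 0.4196 = 0.487072 (base)
P(M+4) = C(2,2) × 0.5804^0 × 0.4196^2 = 1 × 1.0000 × 0.17606416 = 0.176064
Relative intensity = 0.176064 / 0.487072 × 100 = 36.15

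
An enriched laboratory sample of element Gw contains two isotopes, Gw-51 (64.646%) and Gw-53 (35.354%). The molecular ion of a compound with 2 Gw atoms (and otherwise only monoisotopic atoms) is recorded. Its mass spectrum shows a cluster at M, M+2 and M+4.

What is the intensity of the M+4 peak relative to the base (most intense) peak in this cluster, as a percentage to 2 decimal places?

Term probabilities: M 0.4179, M+2 0.4571, M+4 0.1250. Base peak = M+2.
P(M+2) = C(2,1) × 0.64646^1 × 0.35354^1 = 2 × 0.64646 × 0.35354 = 0.457099 (base)
P(M+4) = C(2,2) × 0.64646^0 × 0.35354^2 = 1 × 1.0000 × 0.12499053 = 0.124991
Relative intensity = 0.124991 / 0.457099 × 100 = 27.34

27.34%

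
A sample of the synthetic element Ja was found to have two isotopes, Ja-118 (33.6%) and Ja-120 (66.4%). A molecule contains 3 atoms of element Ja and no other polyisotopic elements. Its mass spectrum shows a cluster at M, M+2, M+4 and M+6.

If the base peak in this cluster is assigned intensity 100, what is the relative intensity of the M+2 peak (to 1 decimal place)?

Binomial terms of (0.336 + 0.664)^3: M 0.0379, M+2 0.2249, M+4 0.4444, M+6 0.2928 → M+4 is the base peak.
P(M+4) = C(3,2) × 0.336^1 × 0.664^2 = 3 × 0.3360 × 0.440896 = 0.444423 (base)
P(M+2) = C(3,1) × 0.336^2 × 0.664^1 = 3 × 0.112896 × 0.6640 = 0.224889
Relative intensity = 0.224889 / 0.444423 × 100 = 50.6

50.6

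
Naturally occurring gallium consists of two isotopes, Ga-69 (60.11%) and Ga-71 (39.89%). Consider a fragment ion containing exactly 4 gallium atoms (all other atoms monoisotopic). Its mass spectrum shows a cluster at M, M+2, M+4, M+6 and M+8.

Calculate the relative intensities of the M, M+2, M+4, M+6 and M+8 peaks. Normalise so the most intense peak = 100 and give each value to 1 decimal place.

37.7 : 100.0 : 99.5 : 44.0 : 7.3

The 4 Ga atoms are independent, so intensities follow the terms of (0.6011 + 0.3989)^4.
P(M) = 0.6011^4 = 0.130553
P(M+2) = 4 × 0.6011^3 × 0.3989^1 = 0.346549
P(M+4) = 6 × 0.6011^2 × 0.3989^2 = 0.344963
P(M+6) = 4 × 0.6011^1 × 0.3989^3 = 0.152616
P(M+8) = 0.3989^4 = 0.025320
The M+2 peak is largest (0.346549); scaling to 100 gives 37.7 : 100.0 : 99.5 : 44.0 : 7.3.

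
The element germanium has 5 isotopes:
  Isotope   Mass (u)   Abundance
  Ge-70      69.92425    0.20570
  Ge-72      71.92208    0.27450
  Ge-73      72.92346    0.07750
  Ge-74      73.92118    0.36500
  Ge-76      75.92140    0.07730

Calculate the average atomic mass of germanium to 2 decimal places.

Average mass = Σ (abundance × isotope mass) = 0.20570 × 69.92425 + 0.27450 × 71.92208 + 0.07750 × 72.92346 + 0.36500 × 73.92118 + 0.07730 × 75.92140
= 14.383418 + 19.742611 + 5.651568 + 26.981231 + 5.868724 = 72.627552 u

72.63 u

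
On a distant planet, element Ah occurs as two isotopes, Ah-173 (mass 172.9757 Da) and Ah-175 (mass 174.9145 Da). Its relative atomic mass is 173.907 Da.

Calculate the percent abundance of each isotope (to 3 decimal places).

Ah-173: 51.965%, Ah-175: 48.035%

With x = fraction of Ah-173 (so Ah-175 is 1 − x):
172.9757·x + 174.9145·(1 − x) = 173.907
(172.9757 − 174.9145)·x = 173.907 − 174.9145
x = -1.0075 / -1.9388 = 0.51965 → 51.965% Ah-173, 48.035% Ah-175.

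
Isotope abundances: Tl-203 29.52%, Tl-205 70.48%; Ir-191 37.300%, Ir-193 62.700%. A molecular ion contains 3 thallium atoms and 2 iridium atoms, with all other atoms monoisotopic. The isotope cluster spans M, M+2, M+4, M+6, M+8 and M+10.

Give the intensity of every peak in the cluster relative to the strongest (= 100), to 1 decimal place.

1.1 : 11.2 : 46.8 : 97.1 : 100.0 : 40.9

Thallium pattern (n=3): 0.02572463 : 0.18425524 : 0.43991564 : 0.35010449
Iridium pattern (n=2): 0.139129 : 0.467742 : 0.393129
Convolve the two distributions (both contribute in 2-u steps):
  M: 0.02572463×0.139129 = 0.003579
  M+2: 0.02572463×0.467742 + 0.18425524×0.139129 = 0.037668
  M+4: 0.02572463×0.393129 + 0.18425524×0.467742 + 0.43991564×0.139129 = 0.157502
  M+6: 0.18425524×0.393129 + 0.43991564×0.467742 + 0.35010449×0.139129 = 0.326913
  M+8: 0.43991564×0.393129 + 0.35010449×0.467742 = 0.336702
  M+10: 0.35010449×0.393129 = 0.137636
Scale to base peak (0.336702) = 100: 1.1 : 11.2 : 46.8 : 97.1 : 100.0 : 40.9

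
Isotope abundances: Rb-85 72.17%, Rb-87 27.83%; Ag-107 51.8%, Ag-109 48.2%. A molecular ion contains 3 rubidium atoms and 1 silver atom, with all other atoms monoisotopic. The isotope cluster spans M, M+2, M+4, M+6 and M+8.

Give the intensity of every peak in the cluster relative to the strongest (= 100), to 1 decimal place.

Rubidium pattern (n=3): 0.37589809 : 0.43485841 : 0.16768892 : 0.02155458
Silver pattern (n=1): 0.5180 : 0.4820
Convolve the two distributions (both contribute in 2-u steps):
  M: 0.37589809×0.5180 = 0.194715
  M+2: 0.37589809×0.4820 + 0.43485841×0.5180 = 0.406440
  M+4: 0.43485841×0.4820 + 0.16768892×0.5180 = 0.296465
  M+6: 0.16768892×0.4820 + 0.02155458×0.5180 = 0.091991
  M+8: 0.02155458×0.4820 = 0.010389
Scale to base peak (0.406440) = 100: 47.9 : 100.0 : 72.9 : 22.6 : 2.6

47.9 : 100.0 : 72.9 : 22.6 : 2.6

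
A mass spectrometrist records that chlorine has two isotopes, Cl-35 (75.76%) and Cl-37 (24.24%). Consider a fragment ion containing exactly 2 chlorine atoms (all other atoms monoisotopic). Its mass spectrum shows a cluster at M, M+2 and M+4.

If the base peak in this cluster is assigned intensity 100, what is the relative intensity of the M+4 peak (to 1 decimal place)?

10.2

(0.7576 + 0.2424)^2 gives M 0.5740, M+2 0.3673, M+4 0.0588; the largest is M.
P(M) = C(2,0) × 0.7576^2 × 0.2424^0 = 1 × 0.57395776 × 1.0000 = 0.573958 (base)
P(M+4) = C(2,2) × 0.7576^0 × 0.2424^2 = 1 × 1.0000 × 0.05875776 = 0.058758
Relative intensity = 0.058758 / 0.573958 × 100 = 10.2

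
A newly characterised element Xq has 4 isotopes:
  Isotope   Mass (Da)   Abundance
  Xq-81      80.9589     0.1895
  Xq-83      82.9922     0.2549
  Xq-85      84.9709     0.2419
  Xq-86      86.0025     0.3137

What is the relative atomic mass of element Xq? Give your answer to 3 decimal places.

Average mass = Σ (abundance × isotope mass) = 0.1895 × 80.9589 + 0.2549 × 82.9922 + 0.2419 × 84.9709 + 0.3137 × 86.0025
= 15.34171 + 21.15471 + 20.55446 + 26.97898 = 84.02986 Da

84.030 Da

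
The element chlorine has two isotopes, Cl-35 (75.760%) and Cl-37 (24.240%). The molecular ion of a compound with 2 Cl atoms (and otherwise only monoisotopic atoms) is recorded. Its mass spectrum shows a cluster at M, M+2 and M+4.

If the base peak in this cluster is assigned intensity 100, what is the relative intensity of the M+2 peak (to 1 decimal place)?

64.0

Binomial terms of (0.75760 + 0.24240)^2: M 0.5740, M+2 0.3673, M+4 0.0588 → M is the base peak.
P(M) = C(2,0) × 0.75760^2 × 0.24240^0 = 1 × 0.57395776 × 1.0000 = 0.573958 (base)
P(M+2) = C(2,1) × 0.75760^1 × 0.24240^1 = 2 × 0.7576 × 0.2424 = 0.367284
Relative intensity = 0.367284 / 0.573958 × 100 = 64.0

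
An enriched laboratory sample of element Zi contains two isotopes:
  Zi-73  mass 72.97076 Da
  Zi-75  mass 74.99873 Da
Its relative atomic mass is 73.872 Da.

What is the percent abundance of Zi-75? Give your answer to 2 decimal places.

44.44%

Writing the weighted mean with unknown fraction x of Zi-73:
72.97076·x + 74.99873·(1 − x) = 73.872
(72.97076 − 74.99873)·x = 73.872 − 74.99873
x = -1.12673 / -2.02797 = 0.55560 → 55.56% Zi-73, 44.44% Zi-75.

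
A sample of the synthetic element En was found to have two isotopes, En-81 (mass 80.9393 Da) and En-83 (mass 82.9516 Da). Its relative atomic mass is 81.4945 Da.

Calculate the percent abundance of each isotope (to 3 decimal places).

Let x be the fractional abundance of En-81; then En-83 has abundance 1 − x.
80.9393·x + 82.9516·(1 − x) = 81.4945
(80.9393 − 82.9516)·x = 81.4945 − 82.9516
x = -1.4571 / -2.0123 = 0.72410 → 72.410% En-81, 27.590% En-83.

En-81: 72.410%, En-83: 27.590%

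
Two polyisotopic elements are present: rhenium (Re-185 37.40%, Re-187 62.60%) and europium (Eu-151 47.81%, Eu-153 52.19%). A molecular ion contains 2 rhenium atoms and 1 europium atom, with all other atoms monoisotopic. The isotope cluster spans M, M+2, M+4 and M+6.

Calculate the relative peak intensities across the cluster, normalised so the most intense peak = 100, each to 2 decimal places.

Rhenium pattern (n=2): 0.139876 : 0.468248 : 0.391876
Europium pattern (n=1): 0.4781 : 0.5219
Convolve the two distributions (both contribute in 2-u steps):
  M: 0.139876×0.4781 = 0.066875
  M+2: 0.139876×0.5219 + 0.468248×0.4781 = 0.296871
  M+4: 0.468248×0.5219 + 0.391876×0.4781 = 0.431735
  M+6: 0.391876×0.5219 = 0.204520
Scale to base peak (0.431735) = 100: 15.49 : 68.76 : 100.00 : 47.37

15.49 : 68.76 : 100.00 : 47.37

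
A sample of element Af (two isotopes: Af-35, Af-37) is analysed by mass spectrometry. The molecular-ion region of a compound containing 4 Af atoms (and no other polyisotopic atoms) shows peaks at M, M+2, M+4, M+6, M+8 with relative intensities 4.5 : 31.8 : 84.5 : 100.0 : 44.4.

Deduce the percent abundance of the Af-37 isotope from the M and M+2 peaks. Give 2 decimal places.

63.86%

Let p = fractional abundance of Af-35. I(M+2)/I(M) = [C(4,1)·p^3·(1−p)] / p^4 = 4·(1−p)/p = 31.8/4.5 = 7.0667
(1−p)/p = 7.0667/4 = 1.7667  ⇒  p = 1/(1 + 1.7667) = 0.3614
Af-35: 36.14%, Af-37: 63.86%.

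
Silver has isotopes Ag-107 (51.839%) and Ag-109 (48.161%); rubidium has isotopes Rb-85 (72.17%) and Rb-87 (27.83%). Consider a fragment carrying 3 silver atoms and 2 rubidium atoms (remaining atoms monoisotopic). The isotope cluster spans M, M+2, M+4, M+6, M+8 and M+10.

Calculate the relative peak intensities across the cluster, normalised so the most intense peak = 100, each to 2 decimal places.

Silver pattern (n=3): 0.13930601 : 0.38826655 : 0.36071887 : 0.11170857
Rubidium pattern (n=2): 0.52085089 : 0.40169822 : 0.07745089
Convolve the two distributions (both contribute in 2-u steps):
  M: 0.13930601×0.52085089 = 0.072558
  M+2: 0.13930601×0.40169822 + 0.38826655×0.52085089 = 0.258188
  M+4: 0.13930601×0.07745089 + 0.38826655×0.40169822 + 0.36071887×0.52085089 = 0.354636
  M+6: 0.38826655×0.07745089 + 0.36071887×0.40169822 + 0.11170857×0.52085089 = 0.233155
  M+8: 0.36071887×0.07745089 + 0.11170857×0.40169822 = 0.072811
  M+10: 0.11170857×0.07745089 = 0.008652
Scale to base peak (0.354636) = 100: 20.46 : 72.80 : 100.00 : 65.74 : 20.53 : 2.44

20.46 : 72.80 : 100.00 : 65.74 : 20.53 : 2.44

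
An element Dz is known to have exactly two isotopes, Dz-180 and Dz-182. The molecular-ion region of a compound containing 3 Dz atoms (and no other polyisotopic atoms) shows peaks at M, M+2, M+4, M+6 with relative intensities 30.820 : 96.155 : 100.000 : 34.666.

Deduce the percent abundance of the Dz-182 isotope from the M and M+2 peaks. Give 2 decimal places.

If p is the fraction of Dz that is Dz-180, then I(M+2)/I(M) = [C(3,1)·p^2·(1−p)] / p^3 = 3·(1−p)/p = 96.155/30.820 = 3.1199
(1−p)/p = 3.1199/3 = 1.0400  ⇒  p = 1/(1 + 1.0400) = 0.4902
Dz-180: 49.02%, Dz-182: 50.98%.

50.98%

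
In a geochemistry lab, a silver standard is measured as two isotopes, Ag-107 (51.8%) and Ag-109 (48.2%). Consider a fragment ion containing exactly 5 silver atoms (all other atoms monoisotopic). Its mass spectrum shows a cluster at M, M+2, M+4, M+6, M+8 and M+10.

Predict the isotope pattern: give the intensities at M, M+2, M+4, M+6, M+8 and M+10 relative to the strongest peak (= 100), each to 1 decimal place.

The 5 Ag atoms are independent, so intensities follow the terms of (0.518 + 0.482)^5.
P(M) = 0.518^5 = 0.037295
P(M+2) = 5 × 0.518^4 × 0.482^1 = 0.173515
P(M+4) = 10 × 0.518^3 × 0.482^2 = 0.322911
P(M+6) = 10 × 0.518^2 × 0.482^3 = 0.300470
P(M+8) = 5 × 0.518^1 × 0.482^4 = 0.139794
P(M+10) = 0.482^5 = 0.026016
The M+4 peak is largest (0.322911); scaling to 100 gives 11.5 : 53.7 : 100.0 : 93.1 : 43.3 : 8.1.

11.5 : 53.7 : 100.0 : 93.1 : 43.3 : 8.1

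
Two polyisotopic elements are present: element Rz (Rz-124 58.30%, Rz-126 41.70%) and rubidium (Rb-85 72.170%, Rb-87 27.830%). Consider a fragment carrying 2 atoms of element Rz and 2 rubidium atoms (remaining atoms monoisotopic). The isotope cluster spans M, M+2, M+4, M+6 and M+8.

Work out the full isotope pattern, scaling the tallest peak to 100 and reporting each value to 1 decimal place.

45.4 : 100.0 : 80.1 : 27.6 : 3.5

Element Rz pattern (n=2): 0.339889 : 0.486222 : 0.173889
Rubidium pattern (n=2): 0.52085089 : 0.40169822 : 0.07745089
Convolve the two distributions (both contribute in 2-u steps):
  M: 0.339889×0.52085089 = 0.177031
  M+2: 0.339889×0.40169822 + 0.486222×0.52085089 = 0.389782
  M+4: 0.339889×0.07745089 + 0.486222×0.40169822 + 0.173889×0.52085089 = 0.312209
  M+6: 0.486222×0.07745089 + 0.173889×0.40169822 = 0.107509
  M+8: 0.173889×0.07745089 = 0.013468
Scale to base peak (0.389782) = 100: 45.4 : 100.0 : 80.1 : 27.6 : 3.5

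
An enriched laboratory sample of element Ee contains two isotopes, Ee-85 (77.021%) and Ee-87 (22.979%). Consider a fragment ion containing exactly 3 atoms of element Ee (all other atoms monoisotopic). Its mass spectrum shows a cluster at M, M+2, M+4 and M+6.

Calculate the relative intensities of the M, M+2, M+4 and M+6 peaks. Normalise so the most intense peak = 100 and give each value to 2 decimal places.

Each Ee atom is independently Ee-85 (p = 0.77021) or Ee-87 (q = 0.22979); the cluster is the binomial expansion (p + q)^3.
P(M) = 0.77021^3 = 0.456907
P(M+2) = 3 × 0.77021^2 × 0.22979^1 = 0.408950
P(M+4) = 3 × 0.77021^1 × 0.22979^2 = 0.122009
P(M+6) = 0.22979^3 = 0.012134
The M peak is largest (0.456907); scaling to 100 gives 100.00 : 89.50 : 26.70 : 2.66.

100.00 : 89.50 : 26.70 : 2.66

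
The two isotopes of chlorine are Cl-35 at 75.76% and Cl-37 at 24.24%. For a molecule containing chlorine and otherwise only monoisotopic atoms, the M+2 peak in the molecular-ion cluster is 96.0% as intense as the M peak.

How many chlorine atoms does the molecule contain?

For n independent Cl atoms, I(M+2)/I(M) = n · (abundance Cl-37) / (abundance Cl-35) = n · 0.2424/0.7576.
n = 0.960 × 0.7576/0.2424 = 3.00 ≈ 3

3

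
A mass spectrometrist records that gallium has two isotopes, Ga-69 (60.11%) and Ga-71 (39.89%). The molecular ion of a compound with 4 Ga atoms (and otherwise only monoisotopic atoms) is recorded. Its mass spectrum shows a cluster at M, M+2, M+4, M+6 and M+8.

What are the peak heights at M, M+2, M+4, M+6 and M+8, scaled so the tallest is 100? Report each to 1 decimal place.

The 4 Ga atoms are independent, so intensities follow the terms of (0.6011 + 0.3989)^4.
P(M) = 0.6011^4 = 0.130553
P(M+2) = 4 × 0.6011^3 × 0.3989^1 = 0.346549
P(M+4) = 6 × 0.6011^2 × 0.3989^2 = 0.344963
P(M+6) = 4 × 0.6011^1 × 0.3989^3 = 0.152616
P(M+8) = 0.3989^4 = 0.025320
The M+2 peak is largest (0.346549); scaling to 100 gives 37.7 : 100.0 : 99.5 : 44.0 : 7.3.

37.7 : 100.0 : 99.5 : 44.0 : 7.3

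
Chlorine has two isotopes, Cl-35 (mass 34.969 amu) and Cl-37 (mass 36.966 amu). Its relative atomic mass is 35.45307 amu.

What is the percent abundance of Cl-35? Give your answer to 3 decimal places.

75.760%

Let x be the fractional abundance of Cl-35; then Cl-37 has abundance 1 − x.
34.969·x + 36.966·(1 − x) = 35.45307
(34.969 − 36.966)·x = 35.45307 − 36.966
x = -1.51293 / -1.997 = 0.75760 → 75.760% Cl-35, 24.240% Cl-37.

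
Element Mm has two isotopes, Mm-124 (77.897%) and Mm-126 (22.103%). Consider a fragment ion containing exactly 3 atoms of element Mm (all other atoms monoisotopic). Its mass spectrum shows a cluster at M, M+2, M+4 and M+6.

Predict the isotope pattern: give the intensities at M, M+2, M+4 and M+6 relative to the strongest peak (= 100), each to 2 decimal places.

The 3 Mm atoms are independent, so intensities follow the terms of (0.77897 + 0.22103)^3.
P(M) = 0.77897^3 = 0.472675
P(M+2) = 3 × 0.77897^2 × 0.22103^1 = 0.402359
P(M+4) = 3 × 0.77897^1 × 0.22103^2 = 0.114168
P(M+6) = 0.22103^3 = 0.010798
The M peak is largest (0.472675); scaling to 100 gives 100.00 : 85.12 : 24.15 : 2.28.

100.00 : 85.12 : 24.15 : 2.28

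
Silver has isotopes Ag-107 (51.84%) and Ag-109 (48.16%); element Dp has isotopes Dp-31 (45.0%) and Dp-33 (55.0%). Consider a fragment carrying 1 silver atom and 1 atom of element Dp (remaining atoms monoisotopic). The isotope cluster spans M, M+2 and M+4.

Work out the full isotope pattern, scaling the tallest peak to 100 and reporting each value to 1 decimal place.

Silver pattern (n=1): 0.5184 : 0.4816
Element Dp pattern (n=1): 0.4500 : 0.5500
Convolve the two distributions (both contribute in 2-u steps):
  M: 0.5184×0.4500 = 0.233280
  M+2: 0.5184×0.5500 + 0.4816×0.4500 = 0.501840
  M+4: 0.4816×0.5500 = 0.264880
Scale to base peak (0.501840) = 100: 46.5 : 100.0 : 52.8

46.5 : 100.0 : 52.8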